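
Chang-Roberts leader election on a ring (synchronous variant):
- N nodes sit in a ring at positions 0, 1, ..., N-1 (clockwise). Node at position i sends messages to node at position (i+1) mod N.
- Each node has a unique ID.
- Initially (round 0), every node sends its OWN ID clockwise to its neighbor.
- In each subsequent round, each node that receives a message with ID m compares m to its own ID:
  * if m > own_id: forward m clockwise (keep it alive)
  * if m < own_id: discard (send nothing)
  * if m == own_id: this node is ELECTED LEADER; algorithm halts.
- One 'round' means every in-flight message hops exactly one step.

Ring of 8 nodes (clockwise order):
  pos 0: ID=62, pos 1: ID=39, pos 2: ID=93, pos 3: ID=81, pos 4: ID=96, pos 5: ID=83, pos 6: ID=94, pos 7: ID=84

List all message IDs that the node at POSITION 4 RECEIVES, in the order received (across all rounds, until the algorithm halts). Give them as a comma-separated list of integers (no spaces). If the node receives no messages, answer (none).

Round 1: pos1(id39) recv 62: fwd; pos2(id93) recv 39: drop; pos3(id81) recv 93: fwd; pos4(id96) recv 81: drop; pos5(id83) recv 96: fwd; pos6(id94) recv 83: drop; pos7(id84) recv 94: fwd; pos0(id62) recv 84: fwd
Round 2: pos2(id93) recv 62: drop; pos4(id96) recv 93: drop; pos6(id94) recv 96: fwd; pos0(id62) recv 94: fwd; pos1(id39) recv 84: fwd
Round 3: pos7(id84) recv 96: fwd; pos1(id39) recv 94: fwd; pos2(id93) recv 84: drop
Round 4: pos0(id62) recv 96: fwd; pos2(id93) recv 94: fwd
Round 5: pos1(id39) recv 96: fwd; pos3(id81) recv 94: fwd
Round 6: pos2(id93) recv 96: fwd; pos4(id96) recv 94: drop
Round 7: pos3(id81) recv 96: fwd
Round 8: pos4(id96) recv 96: ELECTED

Answer: 81,93,94,96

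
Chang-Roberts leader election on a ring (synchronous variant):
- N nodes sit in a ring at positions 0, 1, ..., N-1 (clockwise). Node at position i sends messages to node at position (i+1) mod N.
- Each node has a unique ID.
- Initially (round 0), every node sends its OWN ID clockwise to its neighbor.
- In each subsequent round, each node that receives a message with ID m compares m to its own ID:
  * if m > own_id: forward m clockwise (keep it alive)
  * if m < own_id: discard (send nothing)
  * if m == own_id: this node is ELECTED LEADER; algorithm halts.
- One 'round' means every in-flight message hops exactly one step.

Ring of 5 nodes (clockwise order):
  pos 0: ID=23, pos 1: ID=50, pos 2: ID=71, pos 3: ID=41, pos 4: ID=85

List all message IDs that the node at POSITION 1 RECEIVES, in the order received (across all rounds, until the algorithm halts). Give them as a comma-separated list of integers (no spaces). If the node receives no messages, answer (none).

Round 1: pos1(id50) recv 23: drop; pos2(id71) recv 50: drop; pos3(id41) recv 71: fwd; pos4(id85) recv 41: drop; pos0(id23) recv 85: fwd
Round 2: pos4(id85) recv 71: drop; pos1(id50) recv 85: fwd
Round 3: pos2(id71) recv 85: fwd
Round 4: pos3(id41) recv 85: fwd
Round 5: pos4(id85) recv 85: ELECTED

Answer: 23,85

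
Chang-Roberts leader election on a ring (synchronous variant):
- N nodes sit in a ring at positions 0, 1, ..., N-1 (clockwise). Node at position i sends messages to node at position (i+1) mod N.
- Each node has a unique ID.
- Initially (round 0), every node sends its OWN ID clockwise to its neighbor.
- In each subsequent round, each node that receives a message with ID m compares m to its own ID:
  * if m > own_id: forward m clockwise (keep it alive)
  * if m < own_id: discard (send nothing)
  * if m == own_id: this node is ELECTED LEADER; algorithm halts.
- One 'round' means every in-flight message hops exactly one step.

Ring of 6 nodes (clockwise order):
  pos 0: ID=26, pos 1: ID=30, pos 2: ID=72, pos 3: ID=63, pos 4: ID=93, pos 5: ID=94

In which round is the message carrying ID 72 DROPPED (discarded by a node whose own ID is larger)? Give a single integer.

Round 1: pos1(id30) recv 26: drop; pos2(id72) recv 30: drop; pos3(id63) recv 72: fwd; pos4(id93) recv 63: drop; pos5(id94) recv 93: drop; pos0(id26) recv 94: fwd
Round 2: pos4(id93) recv 72: drop; pos1(id30) recv 94: fwd
Round 3: pos2(id72) recv 94: fwd
Round 4: pos3(id63) recv 94: fwd
Round 5: pos4(id93) recv 94: fwd
Round 6: pos5(id94) recv 94: ELECTED
Message ID 72 originates at pos 2; dropped at pos 4 in round 2

Answer: 2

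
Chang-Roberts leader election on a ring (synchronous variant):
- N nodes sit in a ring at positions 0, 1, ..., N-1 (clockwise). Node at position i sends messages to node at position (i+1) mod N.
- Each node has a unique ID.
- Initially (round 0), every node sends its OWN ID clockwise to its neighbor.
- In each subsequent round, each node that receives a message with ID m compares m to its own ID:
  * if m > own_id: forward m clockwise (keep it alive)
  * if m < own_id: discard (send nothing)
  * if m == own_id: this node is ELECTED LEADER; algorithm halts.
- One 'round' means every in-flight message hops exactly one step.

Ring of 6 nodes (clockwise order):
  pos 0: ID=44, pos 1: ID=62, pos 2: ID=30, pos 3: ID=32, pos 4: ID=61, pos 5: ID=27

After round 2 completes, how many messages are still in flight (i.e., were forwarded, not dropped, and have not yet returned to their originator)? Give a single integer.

Round 1: pos1(id62) recv 44: drop; pos2(id30) recv 62: fwd; pos3(id32) recv 30: drop; pos4(id61) recv 32: drop; pos5(id27) recv 61: fwd; pos0(id44) recv 27: drop
Round 2: pos3(id32) recv 62: fwd; pos0(id44) recv 61: fwd
After round 2: 2 messages still in flight

Answer: 2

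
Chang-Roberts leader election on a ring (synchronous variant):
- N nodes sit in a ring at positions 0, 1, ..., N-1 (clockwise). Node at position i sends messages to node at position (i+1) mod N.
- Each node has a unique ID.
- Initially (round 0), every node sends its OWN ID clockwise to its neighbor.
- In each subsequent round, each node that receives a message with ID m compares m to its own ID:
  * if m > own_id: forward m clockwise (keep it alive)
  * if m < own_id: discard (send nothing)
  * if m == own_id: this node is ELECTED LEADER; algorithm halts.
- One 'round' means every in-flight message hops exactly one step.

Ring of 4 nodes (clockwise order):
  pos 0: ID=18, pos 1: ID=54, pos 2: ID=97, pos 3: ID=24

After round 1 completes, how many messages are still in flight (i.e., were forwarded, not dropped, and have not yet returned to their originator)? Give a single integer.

Round 1: pos1(id54) recv 18: drop; pos2(id97) recv 54: drop; pos3(id24) recv 97: fwd; pos0(id18) recv 24: fwd
After round 1: 2 messages still in flight

Answer: 2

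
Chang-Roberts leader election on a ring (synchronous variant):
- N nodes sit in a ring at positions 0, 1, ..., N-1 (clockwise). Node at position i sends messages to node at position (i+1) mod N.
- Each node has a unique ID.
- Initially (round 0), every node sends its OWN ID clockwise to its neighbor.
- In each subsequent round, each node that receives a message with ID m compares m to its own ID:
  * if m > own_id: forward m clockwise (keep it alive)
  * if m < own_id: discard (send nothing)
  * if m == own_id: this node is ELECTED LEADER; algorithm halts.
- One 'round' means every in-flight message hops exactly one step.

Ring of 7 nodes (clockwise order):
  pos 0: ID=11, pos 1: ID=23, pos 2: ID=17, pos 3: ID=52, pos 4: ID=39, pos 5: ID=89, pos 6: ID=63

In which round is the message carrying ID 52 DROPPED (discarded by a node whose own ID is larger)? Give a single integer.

Answer: 2

Derivation:
Round 1: pos1(id23) recv 11: drop; pos2(id17) recv 23: fwd; pos3(id52) recv 17: drop; pos4(id39) recv 52: fwd; pos5(id89) recv 39: drop; pos6(id63) recv 89: fwd; pos0(id11) recv 63: fwd
Round 2: pos3(id52) recv 23: drop; pos5(id89) recv 52: drop; pos0(id11) recv 89: fwd; pos1(id23) recv 63: fwd
Round 3: pos1(id23) recv 89: fwd; pos2(id17) recv 63: fwd
Round 4: pos2(id17) recv 89: fwd; pos3(id52) recv 63: fwd
Round 5: pos3(id52) recv 89: fwd; pos4(id39) recv 63: fwd
Round 6: pos4(id39) recv 89: fwd; pos5(id89) recv 63: drop
Round 7: pos5(id89) recv 89: ELECTED
Message ID 52 originates at pos 3; dropped at pos 5 in round 2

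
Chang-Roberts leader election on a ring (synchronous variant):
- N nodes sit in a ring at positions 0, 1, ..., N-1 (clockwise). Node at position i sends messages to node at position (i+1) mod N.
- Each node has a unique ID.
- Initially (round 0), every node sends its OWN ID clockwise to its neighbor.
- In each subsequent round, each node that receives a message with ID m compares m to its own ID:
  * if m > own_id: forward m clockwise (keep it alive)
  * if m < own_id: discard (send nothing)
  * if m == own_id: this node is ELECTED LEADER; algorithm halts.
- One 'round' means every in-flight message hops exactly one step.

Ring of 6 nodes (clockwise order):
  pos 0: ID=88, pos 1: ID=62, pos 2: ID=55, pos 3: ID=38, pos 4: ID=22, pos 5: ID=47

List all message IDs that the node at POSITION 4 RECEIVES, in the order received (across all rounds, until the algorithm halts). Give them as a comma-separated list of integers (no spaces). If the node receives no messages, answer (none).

Answer: 38,55,62,88

Derivation:
Round 1: pos1(id62) recv 88: fwd; pos2(id55) recv 62: fwd; pos3(id38) recv 55: fwd; pos4(id22) recv 38: fwd; pos5(id47) recv 22: drop; pos0(id88) recv 47: drop
Round 2: pos2(id55) recv 88: fwd; pos3(id38) recv 62: fwd; pos4(id22) recv 55: fwd; pos5(id47) recv 38: drop
Round 3: pos3(id38) recv 88: fwd; pos4(id22) recv 62: fwd; pos5(id47) recv 55: fwd
Round 4: pos4(id22) recv 88: fwd; pos5(id47) recv 62: fwd; pos0(id88) recv 55: drop
Round 5: pos5(id47) recv 88: fwd; pos0(id88) recv 62: drop
Round 6: pos0(id88) recv 88: ELECTED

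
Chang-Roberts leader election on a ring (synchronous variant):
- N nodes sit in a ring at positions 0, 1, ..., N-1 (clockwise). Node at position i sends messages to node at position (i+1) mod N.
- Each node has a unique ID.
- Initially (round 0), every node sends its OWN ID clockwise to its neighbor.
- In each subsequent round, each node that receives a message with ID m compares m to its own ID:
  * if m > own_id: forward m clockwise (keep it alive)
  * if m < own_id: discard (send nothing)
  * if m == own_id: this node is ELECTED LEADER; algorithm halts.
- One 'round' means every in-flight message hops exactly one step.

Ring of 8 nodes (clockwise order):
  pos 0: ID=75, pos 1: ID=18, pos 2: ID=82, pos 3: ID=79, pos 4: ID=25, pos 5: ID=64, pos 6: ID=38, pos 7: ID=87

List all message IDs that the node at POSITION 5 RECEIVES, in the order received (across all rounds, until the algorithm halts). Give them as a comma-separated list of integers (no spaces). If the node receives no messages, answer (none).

Round 1: pos1(id18) recv 75: fwd; pos2(id82) recv 18: drop; pos3(id79) recv 82: fwd; pos4(id25) recv 79: fwd; pos5(id64) recv 25: drop; pos6(id38) recv 64: fwd; pos7(id87) recv 38: drop; pos0(id75) recv 87: fwd
Round 2: pos2(id82) recv 75: drop; pos4(id25) recv 82: fwd; pos5(id64) recv 79: fwd; pos7(id87) recv 64: drop; pos1(id18) recv 87: fwd
Round 3: pos5(id64) recv 82: fwd; pos6(id38) recv 79: fwd; pos2(id82) recv 87: fwd
Round 4: pos6(id38) recv 82: fwd; pos7(id87) recv 79: drop; pos3(id79) recv 87: fwd
Round 5: pos7(id87) recv 82: drop; pos4(id25) recv 87: fwd
Round 6: pos5(id64) recv 87: fwd
Round 7: pos6(id38) recv 87: fwd
Round 8: pos7(id87) recv 87: ELECTED

Answer: 25,79,82,87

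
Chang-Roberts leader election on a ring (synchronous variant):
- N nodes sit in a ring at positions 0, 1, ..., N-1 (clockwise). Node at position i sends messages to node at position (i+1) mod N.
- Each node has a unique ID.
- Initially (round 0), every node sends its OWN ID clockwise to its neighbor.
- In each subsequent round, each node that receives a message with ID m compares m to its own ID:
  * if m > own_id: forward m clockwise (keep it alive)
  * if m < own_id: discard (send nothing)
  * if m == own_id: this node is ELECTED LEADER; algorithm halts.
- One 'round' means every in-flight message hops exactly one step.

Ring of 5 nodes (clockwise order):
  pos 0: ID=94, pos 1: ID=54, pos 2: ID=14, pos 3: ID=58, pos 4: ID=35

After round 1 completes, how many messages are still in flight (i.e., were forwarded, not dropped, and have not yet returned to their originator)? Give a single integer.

Round 1: pos1(id54) recv 94: fwd; pos2(id14) recv 54: fwd; pos3(id58) recv 14: drop; pos4(id35) recv 58: fwd; pos0(id94) recv 35: drop
After round 1: 3 messages still in flight

Answer: 3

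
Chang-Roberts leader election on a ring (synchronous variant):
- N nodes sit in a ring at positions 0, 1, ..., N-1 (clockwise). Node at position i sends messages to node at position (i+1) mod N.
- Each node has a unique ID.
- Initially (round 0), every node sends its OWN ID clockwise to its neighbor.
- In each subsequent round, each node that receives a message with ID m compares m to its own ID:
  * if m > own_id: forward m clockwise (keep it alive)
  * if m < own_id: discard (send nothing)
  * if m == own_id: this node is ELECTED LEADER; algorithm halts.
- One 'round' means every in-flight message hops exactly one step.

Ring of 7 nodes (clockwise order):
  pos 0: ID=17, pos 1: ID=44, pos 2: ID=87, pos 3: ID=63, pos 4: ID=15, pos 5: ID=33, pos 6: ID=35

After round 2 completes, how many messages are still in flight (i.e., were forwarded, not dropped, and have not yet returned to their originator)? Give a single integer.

Round 1: pos1(id44) recv 17: drop; pos2(id87) recv 44: drop; pos3(id63) recv 87: fwd; pos4(id15) recv 63: fwd; pos5(id33) recv 15: drop; pos6(id35) recv 33: drop; pos0(id17) recv 35: fwd
Round 2: pos4(id15) recv 87: fwd; pos5(id33) recv 63: fwd; pos1(id44) recv 35: drop
After round 2: 2 messages still in flight

Answer: 2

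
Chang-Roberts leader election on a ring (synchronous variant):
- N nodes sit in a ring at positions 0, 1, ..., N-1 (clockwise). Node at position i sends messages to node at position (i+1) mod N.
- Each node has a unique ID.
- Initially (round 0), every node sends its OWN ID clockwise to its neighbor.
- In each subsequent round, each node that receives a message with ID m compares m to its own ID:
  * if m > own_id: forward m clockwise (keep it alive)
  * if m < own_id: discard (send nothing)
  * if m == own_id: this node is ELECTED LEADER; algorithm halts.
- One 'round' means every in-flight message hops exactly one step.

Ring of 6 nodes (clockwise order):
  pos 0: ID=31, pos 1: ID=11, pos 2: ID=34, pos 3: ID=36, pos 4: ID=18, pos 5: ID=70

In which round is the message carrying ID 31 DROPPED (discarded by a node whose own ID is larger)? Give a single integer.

Answer: 2

Derivation:
Round 1: pos1(id11) recv 31: fwd; pos2(id34) recv 11: drop; pos3(id36) recv 34: drop; pos4(id18) recv 36: fwd; pos5(id70) recv 18: drop; pos0(id31) recv 70: fwd
Round 2: pos2(id34) recv 31: drop; pos5(id70) recv 36: drop; pos1(id11) recv 70: fwd
Round 3: pos2(id34) recv 70: fwd
Round 4: pos3(id36) recv 70: fwd
Round 5: pos4(id18) recv 70: fwd
Round 6: pos5(id70) recv 70: ELECTED
Message ID 31 originates at pos 0; dropped at pos 2 in round 2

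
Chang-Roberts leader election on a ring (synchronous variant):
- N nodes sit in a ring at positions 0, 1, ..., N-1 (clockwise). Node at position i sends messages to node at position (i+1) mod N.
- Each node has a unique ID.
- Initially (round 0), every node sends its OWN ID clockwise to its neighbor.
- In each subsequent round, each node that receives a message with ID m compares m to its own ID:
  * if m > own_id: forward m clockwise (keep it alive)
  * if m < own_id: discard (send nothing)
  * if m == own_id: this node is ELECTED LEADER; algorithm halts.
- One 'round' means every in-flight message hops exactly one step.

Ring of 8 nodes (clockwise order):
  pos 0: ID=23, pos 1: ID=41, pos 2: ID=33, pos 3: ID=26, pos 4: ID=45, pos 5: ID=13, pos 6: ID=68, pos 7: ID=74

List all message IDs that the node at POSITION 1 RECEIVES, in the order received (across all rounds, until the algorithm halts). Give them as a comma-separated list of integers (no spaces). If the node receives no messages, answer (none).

Answer: 23,74

Derivation:
Round 1: pos1(id41) recv 23: drop; pos2(id33) recv 41: fwd; pos3(id26) recv 33: fwd; pos4(id45) recv 26: drop; pos5(id13) recv 45: fwd; pos6(id68) recv 13: drop; pos7(id74) recv 68: drop; pos0(id23) recv 74: fwd
Round 2: pos3(id26) recv 41: fwd; pos4(id45) recv 33: drop; pos6(id68) recv 45: drop; pos1(id41) recv 74: fwd
Round 3: pos4(id45) recv 41: drop; pos2(id33) recv 74: fwd
Round 4: pos3(id26) recv 74: fwd
Round 5: pos4(id45) recv 74: fwd
Round 6: pos5(id13) recv 74: fwd
Round 7: pos6(id68) recv 74: fwd
Round 8: pos7(id74) recv 74: ELECTED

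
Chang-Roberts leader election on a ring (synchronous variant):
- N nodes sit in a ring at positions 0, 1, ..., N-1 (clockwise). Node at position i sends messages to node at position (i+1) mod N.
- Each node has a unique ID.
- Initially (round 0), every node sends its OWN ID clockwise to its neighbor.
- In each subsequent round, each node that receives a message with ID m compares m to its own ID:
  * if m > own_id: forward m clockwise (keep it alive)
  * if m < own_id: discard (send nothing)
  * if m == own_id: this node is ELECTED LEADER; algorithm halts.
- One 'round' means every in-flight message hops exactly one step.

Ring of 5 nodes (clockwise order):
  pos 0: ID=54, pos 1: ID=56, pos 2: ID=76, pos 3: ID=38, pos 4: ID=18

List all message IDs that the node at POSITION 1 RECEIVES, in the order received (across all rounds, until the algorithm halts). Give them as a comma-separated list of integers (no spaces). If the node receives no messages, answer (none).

Answer: 54,76

Derivation:
Round 1: pos1(id56) recv 54: drop; pos2(id76) recv 56: drop; pos3(id38) recv 76: fwd; pos4(id18) recv 38: fwd; pos0(id54) recv 18: drop
Round 2: pos4(id18) recv 76: fwd; pos0(id54) recv 38: drop
Round 3: pos0(id54) recv 76: fwd
Round 4: pos1(id56) recv 76: fwd
Round 5: pos2(id76) recv 76: ELECTED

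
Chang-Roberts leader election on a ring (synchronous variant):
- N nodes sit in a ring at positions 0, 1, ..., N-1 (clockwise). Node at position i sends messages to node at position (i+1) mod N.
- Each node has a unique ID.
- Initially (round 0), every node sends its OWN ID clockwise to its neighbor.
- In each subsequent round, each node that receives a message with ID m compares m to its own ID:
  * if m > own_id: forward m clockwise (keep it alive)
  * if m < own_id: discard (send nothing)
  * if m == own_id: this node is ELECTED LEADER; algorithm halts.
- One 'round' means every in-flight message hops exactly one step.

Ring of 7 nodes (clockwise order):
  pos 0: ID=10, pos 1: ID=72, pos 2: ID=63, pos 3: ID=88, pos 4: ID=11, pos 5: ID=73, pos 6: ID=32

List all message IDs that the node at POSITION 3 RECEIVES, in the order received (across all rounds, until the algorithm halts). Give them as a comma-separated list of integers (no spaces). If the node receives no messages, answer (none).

Answer: 63,72,73,88

Derivation:
Round 1: pos1(id72) recv 10: drop; pos2(id63) recv 72: fwd; pos3(id88) recv 63: drop; pos4(id11) recv 88: fwd; pos5(id73) recv 11: drop; pos6(id32) recv 73: fwd; pos0(id10) recv 32: fwd
Round 2: pos3(id88) recv 72: drop; pos5(id73) recv 88: fwd; pos0(id10) recv 73: fwd; pos1(id72) recv 32: drop
Round 3: pos6(id32) recv 88: fwd; pos1(id72) recv 73: fwd
Round 4: pos0(id10) recv 88: fwd; pos2(id63) recv 73: fwd
Round 5: pos1(id72) recv 88: fwd; pos3(id88) recv 73: drop
Round 6: pos2(id63) recv 88: fwd
Round 7: pos3(id88) recv 88: ELECTED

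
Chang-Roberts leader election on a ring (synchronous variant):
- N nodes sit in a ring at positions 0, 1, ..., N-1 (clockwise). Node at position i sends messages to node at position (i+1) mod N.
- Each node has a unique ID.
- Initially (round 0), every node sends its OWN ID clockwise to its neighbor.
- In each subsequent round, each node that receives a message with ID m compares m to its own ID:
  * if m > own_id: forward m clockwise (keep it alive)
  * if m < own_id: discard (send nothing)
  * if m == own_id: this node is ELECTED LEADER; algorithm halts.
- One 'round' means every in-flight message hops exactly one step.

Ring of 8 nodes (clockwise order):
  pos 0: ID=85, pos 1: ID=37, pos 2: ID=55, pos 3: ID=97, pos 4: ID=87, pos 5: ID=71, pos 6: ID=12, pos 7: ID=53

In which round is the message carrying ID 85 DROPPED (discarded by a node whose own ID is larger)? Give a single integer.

Answer: 3

Derivation:
Round 1: pos1(id37) recv 85: fwd; pos2(id55) recv 37: drop; pos3(id97) recv 55: drop; pos4(id87) recv 97: fwd; pos5(id71) recv 87: fwd; pos6(id12) recv 71: fwd; pos7(id53) recv 12: drop; pos0(id85) recv 53: drop
Round 2: pos2(id55) recv 85: fwd; pos5(id71) recv 97: fwd; pos6(id12) recv 87: fwd; pos7(id53) recv 71: fwd
Round 3: pos3(id97) recv 85: drop; pos6(id12) recv 97: fwd; pos7(id53) recv 87: fwd; pos0(id85) recv 71: drop
Round 4: pos7(id53) recv 97: fwd; pos0(id85) recv 87: fwd
Round 5: pos0(id85) recv 97: fwd; pos1(id37) recv 87: fwd
Round 6: pos1(id37) recv 97: fwd; pos2(id55) recv 87: fwd
Round 7: pos2(id55) recv 97: fwd; pos3(id97) recv 87: drop
Round 8: pos3(id97) recv 97: ELECTED
Message ID 85 originates at pos 0; dropped at pos 3 in round 3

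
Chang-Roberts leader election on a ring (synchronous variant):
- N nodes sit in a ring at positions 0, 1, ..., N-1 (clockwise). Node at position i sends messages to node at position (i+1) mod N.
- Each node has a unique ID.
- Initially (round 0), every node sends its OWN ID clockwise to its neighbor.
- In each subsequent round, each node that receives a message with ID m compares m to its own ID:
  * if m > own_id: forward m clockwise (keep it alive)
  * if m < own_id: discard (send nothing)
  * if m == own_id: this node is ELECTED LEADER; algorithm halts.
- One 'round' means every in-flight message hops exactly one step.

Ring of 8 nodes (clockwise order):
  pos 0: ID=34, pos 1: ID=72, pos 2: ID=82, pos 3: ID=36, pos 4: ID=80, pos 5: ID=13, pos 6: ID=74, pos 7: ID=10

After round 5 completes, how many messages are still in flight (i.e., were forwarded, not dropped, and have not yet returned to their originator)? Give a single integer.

Answer: 2

Derivation:
Round 1: pos1(id72) recv 34: drop; pos2(id82) recv 72: drop; pos3(id36) recv 82: fwd; pos4(id80) recv 36: drop; pos5(id13) recv 80: fwd; pos6(id74) recv 13: drop; pos7(id10) recv 74: fwd; pos0(id34) recv 10: drop
Round 2: pos4(id80) recv 82: fwd; pos6(id74) recv 80: fwd; pos0(id34) recv 74: fwd
Round 3: pos5(id13) recv 82: fwd; pos7(id10) recv 80: fwd; pos1(id72) recv 74: fwd
Round 4: pos6(id74) recv 82: fwd; pos0(id34) recv 80: fwd; pos2(id82) recv 74: drop
Round 5: pos7(id10) recv 82: fwd; pos1(id72) recv 80: fwd
After round 5: 2 messages still in flight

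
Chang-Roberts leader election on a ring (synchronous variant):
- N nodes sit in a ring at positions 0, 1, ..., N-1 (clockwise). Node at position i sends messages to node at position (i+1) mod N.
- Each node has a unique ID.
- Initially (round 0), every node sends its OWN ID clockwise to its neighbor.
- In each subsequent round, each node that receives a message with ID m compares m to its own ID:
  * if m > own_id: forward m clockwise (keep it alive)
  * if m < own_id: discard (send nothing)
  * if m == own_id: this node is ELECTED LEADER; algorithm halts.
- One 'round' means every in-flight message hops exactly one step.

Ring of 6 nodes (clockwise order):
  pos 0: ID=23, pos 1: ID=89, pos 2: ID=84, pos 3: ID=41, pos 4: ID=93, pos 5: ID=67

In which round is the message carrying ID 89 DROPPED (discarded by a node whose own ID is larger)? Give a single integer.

Round 1: pos1(id89) recv 23: drop; pos2(id84) recv 89: fwd; pos3(id41) recv 84: fwd; pos4(id93) recv 41: drop; pos5(id67) recv 93: fwd; pos0(id23) recv 67: fwd
Round 2: pos3(id41) recv 89: fwd; pos4(id93) recv 84: drop; pos0(id23) recv 93: fwd; pos1(id89) recv 67: drop
Round 3: pos4(id93) recv 89: drop; pos1(id89) recv 93: fwd
Round 4: pos2(id84) recv 93: fwd
Round 5: pos3(id41) recv 93: fwd
Round 6: pos4(id93) recv 93: ELECTED
Message ID 89 originates at pos 1; dropped at pos 4 in round 3

Answer: 3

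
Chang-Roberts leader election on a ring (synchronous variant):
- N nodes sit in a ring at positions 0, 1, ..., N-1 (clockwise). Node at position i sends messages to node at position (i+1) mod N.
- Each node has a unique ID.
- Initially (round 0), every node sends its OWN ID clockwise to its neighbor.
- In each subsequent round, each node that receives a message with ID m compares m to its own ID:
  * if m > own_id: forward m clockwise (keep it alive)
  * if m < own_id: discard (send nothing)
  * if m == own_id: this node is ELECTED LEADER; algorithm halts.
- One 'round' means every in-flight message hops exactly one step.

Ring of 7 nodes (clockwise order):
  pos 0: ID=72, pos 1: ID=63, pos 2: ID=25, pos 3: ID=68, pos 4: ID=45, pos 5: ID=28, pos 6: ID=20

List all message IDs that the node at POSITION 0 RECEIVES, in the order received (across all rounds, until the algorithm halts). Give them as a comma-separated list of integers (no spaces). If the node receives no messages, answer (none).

Round 1: pos1(id63) recv 72: fwd; pos2(id25) recv 63: fwd; pos3(id68) recv 25: drop; pos4(id45) recv 68: fwd; pos5(id28) recv 45: fwd; pos6(id20) recv 28: fwd; pos0(id72) recv 20: drop
Round 2: pos2(id25) recv 72: fwd; pos3(id68) recv 63: drop; pos5(id28) recv 68: fwd; pos6(id20) recv 45: fwd; pos0(id72) recv 28: drop
Round 3: pos3(id68) recv 72: fwd; pos6(id20) recv 68: fwd; pos0(id72) recv 45: drop
Round 4: pos4(id45) recv 72: fwd; pos0(id72) recv 68: drop
Round 5: pos5(id28) recv 72: fwd
Round 6: pos6(id20) recv 72: fwd
Round 7: pos0(id72) recv 72: ELECTED

Answer: 20,28,45,68,72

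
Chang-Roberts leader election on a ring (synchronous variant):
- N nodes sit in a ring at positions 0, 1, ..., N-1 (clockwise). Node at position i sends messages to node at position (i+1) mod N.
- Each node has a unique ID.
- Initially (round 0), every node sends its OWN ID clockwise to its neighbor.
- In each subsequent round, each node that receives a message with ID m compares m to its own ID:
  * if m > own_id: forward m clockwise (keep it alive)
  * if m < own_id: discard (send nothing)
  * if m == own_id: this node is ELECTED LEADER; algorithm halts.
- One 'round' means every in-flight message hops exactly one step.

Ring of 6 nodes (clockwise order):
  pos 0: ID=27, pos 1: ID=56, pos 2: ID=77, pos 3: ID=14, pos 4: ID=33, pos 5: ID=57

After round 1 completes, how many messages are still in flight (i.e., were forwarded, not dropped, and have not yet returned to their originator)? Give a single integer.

Answer: 2

Derivation:
Round 1: pos1(id56) recv 27: drop; pos2(id77) recv 56: drop; pos3(id14) recv 77: fwd; pos4(id33) recv 14: drop; pos5(id57) recv 33: drop; pos0(id27) recv 57: fwd
After round 1: 2 messages still in flight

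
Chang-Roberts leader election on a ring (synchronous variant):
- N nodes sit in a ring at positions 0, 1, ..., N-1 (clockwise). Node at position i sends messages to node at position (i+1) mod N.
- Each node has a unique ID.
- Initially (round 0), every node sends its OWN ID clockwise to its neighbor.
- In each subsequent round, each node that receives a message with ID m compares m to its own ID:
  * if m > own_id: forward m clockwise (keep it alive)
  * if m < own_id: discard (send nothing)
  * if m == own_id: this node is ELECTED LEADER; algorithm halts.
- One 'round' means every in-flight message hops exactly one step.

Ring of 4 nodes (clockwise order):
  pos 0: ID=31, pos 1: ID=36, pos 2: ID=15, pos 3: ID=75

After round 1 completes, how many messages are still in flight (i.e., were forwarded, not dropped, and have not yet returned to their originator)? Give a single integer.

Answer: 2

Derivation:
Round 1: pos1(id36) recv 31: drop; pos2(id15) recv 36: fwd; pos3(id75) recv 15: drop; pos0(id31) recv 75: fwd
After round 1: 2 messages still in flight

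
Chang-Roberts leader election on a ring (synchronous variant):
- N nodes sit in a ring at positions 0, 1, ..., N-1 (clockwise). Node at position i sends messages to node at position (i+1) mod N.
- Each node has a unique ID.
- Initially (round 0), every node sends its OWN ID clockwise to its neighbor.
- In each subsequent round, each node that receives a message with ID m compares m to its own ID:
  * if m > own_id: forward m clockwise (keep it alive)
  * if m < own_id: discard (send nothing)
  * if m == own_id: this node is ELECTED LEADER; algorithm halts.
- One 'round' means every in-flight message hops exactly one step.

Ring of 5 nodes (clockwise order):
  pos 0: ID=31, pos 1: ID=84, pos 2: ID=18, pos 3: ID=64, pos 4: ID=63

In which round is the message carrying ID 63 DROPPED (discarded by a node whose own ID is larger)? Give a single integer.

Answer: 2

Derivation:
Round 1: pos1(id84) recv 31: drop; pos2(id18) recv 84: fwd; pos3(id64) recv 18: drop; pos4(id63) recv 64: fwd; pos0(id31) recv 63: fwd
Round 2: pos3(id64) recv 84: fwd; pos0(id31) recv 64: fwd; pos1(id84) recv 63: drop
Round 3: pos4(id63) recv 84: fwd; pos1(id84) recv 64: drop
Round 4: pos0(id31) recv 84: fwd
Round 5: pos1(id84) recv 84: ELECTED
Message ID 63 originates at pos 4; dropped at pos 1 in round 2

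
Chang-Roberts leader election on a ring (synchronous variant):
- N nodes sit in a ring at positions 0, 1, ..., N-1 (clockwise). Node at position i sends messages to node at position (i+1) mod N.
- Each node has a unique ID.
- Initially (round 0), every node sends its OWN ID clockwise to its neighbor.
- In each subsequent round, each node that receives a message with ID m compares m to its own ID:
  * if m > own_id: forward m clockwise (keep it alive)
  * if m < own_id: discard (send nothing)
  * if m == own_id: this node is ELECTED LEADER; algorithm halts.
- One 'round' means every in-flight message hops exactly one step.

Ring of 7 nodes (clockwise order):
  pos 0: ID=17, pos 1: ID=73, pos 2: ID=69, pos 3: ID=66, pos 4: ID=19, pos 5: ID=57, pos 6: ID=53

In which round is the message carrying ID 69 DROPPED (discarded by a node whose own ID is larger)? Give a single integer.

Round 1: pos1(id73) recv 17: drop; pos2(id69) recv 73: fwd; pos3(id66) recv 69: fwd; pos4(id19) recv 66: fwd; pos5(id57) recv 19: drop; pos6(id53) recv 57: fwd; pos0(id17) recv 53: fwd
Round 2: pos3(id66) recv 73: fwd; pos4(id19) recv 69: fwd; pos5(id57) recv 66: fwd; pos0(id17) recv 57: fwd; pos1(id73) recv 53: drop
Round 3: pos4(id19) recv 73: fwd; pos5(id57) recv 69: fwd; pos6(id53) recv 66: fwd; pos1(id73) recv 57: drop
Round 4: pos5(id57) recv 73: fwd; pos6(id53) recv 69: fwd; pos0(id17) recv 66: fwd
Round 5: pos6(id53) recv 73: fwd; pos0(id17) recv 69: fwd; pos1(id73) recv 66: drop
Round 6: pos0(id17) recv 73: fwd; pos1(id73) recv 69: drop
Round 7: pos1(id73) recv 73: ELECTED
Message ID 69 originates at pos 2; dropped at pos 1 in round 6

Answer: 6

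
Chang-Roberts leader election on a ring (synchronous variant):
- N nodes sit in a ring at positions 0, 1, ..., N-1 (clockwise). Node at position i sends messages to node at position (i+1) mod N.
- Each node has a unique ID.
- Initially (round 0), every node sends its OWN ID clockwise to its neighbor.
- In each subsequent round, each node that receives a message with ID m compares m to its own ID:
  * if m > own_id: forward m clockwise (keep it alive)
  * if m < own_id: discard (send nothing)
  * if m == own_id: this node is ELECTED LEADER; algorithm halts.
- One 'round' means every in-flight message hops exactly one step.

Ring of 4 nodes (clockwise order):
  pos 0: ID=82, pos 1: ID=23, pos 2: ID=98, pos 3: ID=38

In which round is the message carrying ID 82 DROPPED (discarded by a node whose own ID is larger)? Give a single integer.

Answer: 2

Derivation:
Round 1: pos1(id23) recv 82: fwd; pos2(id98) recv 23: drop; pos3(id38) recv 98: fwd; pos0(id82) recv 38: drop
Round 2: pos2(id98) recv 82: drop; pos0(id82) recv 98: fwd
Round 3: pos1(id23) recv 98: fwd
Round 4: pos2(id98) recv 98: ELECTED
Message ID 82 originates at pos 0; dropped at pos 2 in round 2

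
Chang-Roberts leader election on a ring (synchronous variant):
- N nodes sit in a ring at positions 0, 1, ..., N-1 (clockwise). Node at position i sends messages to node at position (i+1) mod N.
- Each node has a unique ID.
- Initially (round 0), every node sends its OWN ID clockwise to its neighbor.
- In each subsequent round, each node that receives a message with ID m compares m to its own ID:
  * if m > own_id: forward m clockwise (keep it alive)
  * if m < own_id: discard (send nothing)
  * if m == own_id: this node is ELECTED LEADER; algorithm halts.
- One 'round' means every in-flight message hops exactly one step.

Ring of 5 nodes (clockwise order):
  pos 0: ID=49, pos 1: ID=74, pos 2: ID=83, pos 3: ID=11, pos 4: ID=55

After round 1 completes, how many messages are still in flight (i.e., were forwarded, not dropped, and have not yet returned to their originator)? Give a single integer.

Round 1: pos1(id74) recv 49: drop; pos2(id83) recv 74: drop; pos3(id11) recv 83: fwd; pos4(id55) recv 11: drop; pos0(id49) recv 55: fwd
After round 1: 2 messages still in flight

Answer: 2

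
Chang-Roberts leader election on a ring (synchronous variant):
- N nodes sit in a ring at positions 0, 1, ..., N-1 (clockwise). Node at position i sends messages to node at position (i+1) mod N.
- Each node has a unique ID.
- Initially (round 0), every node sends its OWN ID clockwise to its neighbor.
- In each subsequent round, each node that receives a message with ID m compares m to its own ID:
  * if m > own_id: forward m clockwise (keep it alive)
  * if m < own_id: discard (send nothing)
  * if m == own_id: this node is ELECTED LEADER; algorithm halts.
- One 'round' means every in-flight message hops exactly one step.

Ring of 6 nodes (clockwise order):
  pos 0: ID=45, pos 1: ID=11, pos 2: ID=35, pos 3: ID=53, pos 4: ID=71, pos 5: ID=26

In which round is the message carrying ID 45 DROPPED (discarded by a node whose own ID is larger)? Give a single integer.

Round 1: pos1(id11) recv 45: fwd; pos2(id35) recv 11: drop; pos3(id53) recv 35: drop; pos4(id71) recv 53: drop; pos5(id26) recv 71: fwd; pos0(id45) recv 26: drop
Round 2: pos2(id35) recv 45: fwd; pos0(id45) recv 71: fwd
Round 3: pos3(id53) recv 45: drop; pos1(id11) recv 71: fwd
Round 4: pos2(id35) recv 71: fwd
Round 5: pos3(id53) recv 71: fwd
Round 6: pos4(id71) recv 71: ELECTED
Message ID 45 originates at pos 0; dropped at pos 3 in round 3

Answer: 3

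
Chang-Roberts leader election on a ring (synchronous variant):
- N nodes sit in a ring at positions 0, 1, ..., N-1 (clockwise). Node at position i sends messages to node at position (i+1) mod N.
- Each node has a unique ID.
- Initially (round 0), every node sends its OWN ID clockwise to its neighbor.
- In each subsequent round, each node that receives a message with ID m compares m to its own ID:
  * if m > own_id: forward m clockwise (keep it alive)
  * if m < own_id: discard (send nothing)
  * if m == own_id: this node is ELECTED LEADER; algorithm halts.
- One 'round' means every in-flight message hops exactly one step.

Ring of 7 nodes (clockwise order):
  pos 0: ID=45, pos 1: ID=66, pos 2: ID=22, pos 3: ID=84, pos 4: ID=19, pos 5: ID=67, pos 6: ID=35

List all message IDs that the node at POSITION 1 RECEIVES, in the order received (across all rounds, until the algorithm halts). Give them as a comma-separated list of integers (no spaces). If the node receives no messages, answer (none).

Answer: 45,67,84

Derivation:
Round 1: pos1(id66) recv 45: drop; pos2(id22) recv 66: fwd; pos3(id84) recv 22: drop; pos4(id19) recv 84: fwd; pos5(id67) recv 19: drop; pos6(id35) recv 67: fwd; pos0(id45) recv 35: drop
Round 2: pos3(id84) recv 66: drop; pos5(id67) recv 84: fwd; pos0(id45) recv 67: fwd
Round 3: pos6(id35) recv 84: fwd; pos1(id66) recv 67: fwd
Round 4: pos0(id45) recv 84: fwd; pos2(id22) recv 67: fwd
Round 5: pos1(id66) recv 84: fwd; pos3(id84) recv 67: drop
Round 6: pos2(id22) recv 84: fwd
Round 7: pos3(id84) recv 84: ELECTED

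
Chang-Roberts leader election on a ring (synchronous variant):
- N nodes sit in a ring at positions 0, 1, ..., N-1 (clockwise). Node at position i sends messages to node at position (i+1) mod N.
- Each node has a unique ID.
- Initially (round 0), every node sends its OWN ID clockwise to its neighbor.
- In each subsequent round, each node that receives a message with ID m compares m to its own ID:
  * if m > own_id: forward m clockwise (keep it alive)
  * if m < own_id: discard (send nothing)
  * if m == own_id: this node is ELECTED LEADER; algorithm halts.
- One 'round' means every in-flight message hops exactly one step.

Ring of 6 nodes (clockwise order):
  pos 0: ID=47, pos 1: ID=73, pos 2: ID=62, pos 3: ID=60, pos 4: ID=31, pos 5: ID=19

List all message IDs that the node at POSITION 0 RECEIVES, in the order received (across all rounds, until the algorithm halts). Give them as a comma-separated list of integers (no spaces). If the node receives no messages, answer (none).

Answer: 19,31,60,62,73

Derivation:
Round 1: pos1(id73) recv 47: drop; pos2(id62) recv 73: fwd; pos3(id60) recv 62: fwd; pos4(id31) recv 60: fwd; pos5(id19) recv 31: fwd; pos0(id47) recv 19: drop
Round 2: pos3(id60) recv 73: fwd; pos4(id31) recv 62: fwd; pos5(id19) recv 60: fwd; pos0(id47) recv 31: drop
Round 3: pos4(id31) recv 73: fwd; pos5(id19) recv 62: fwd; pos0(id47) recv 60: fwd
Round 4: pos5(id19) recv 73: fwd; pos0(id47) recv 62: fwd; pos1(id73) recv 60: drop
Round 5: pos0(id47) recv 73: fwd; pos1(id73) recv 62: drop
Round 6: pos1(id73) recv 73: ELECTED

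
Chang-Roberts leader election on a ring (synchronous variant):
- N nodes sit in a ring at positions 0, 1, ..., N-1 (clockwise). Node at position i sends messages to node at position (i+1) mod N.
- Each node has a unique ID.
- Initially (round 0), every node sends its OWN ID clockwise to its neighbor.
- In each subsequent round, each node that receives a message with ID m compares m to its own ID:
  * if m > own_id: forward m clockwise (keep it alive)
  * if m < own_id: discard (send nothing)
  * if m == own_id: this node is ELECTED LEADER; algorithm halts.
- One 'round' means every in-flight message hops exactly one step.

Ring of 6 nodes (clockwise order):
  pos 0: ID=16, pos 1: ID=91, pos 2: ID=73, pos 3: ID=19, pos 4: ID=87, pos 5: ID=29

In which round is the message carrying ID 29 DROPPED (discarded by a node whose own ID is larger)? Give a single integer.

Answer: 2

Derivation:
Round 1: pos1(id91) recv 16: drop; pos2(id73) recv 91: fwd; pos3(id19) recv 73: fwd; pos4(id87) recv 19: drop; pos5(id29) recv 87: fwd; pos0(id16) recv 29: fwd
Round 2: pos3(id19) recv 91: fwd; pos4(id87) recv 73: drop; pos0(id16) recv 87: fwd; pos1(id91) recv 29: drop
Round 3: pos4(id87) recv 91: fwd; pos1(id91) recv 87: drop
Round 4: pos5(id29) recv 91: fwd
Round 5: pos0(id16) recv 91: fwd
Round 6: pos1(id91) recv 91: ELECTED
Message ID 29 originates at pos 5; dropped at pos 1 in round 2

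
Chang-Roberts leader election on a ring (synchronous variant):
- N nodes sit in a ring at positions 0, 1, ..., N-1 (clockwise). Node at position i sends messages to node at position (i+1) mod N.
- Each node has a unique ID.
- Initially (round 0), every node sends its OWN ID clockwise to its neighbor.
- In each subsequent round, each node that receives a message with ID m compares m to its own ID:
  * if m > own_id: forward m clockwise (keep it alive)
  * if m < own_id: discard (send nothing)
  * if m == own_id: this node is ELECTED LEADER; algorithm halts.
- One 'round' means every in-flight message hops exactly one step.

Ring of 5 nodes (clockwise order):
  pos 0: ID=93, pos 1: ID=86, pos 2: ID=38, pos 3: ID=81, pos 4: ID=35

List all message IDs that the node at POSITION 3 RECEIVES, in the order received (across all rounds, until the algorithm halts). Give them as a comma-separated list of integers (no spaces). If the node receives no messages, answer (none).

Round 1: pos1(id86) recv 93: fwd; pos2(id38) recv 86: fwd; pos3(id81) recv 38: drop; pos4(id35) recv 81: fwd; pos0(id93) recv 35: drop
Round 2: pos2(id38) recv 93: fwd; pos3(id81) recv 86: fwd; pos0(id93) recv 81: drop
Round 3: pos3(id81) recv 93: fwd; pos4(id35) recv 86: fwd
Round 4: pos4(id35) recv 93: fwd; pos0(id93) recv 86: drop
Round 5: pos0(id93) recv 93: ELECTED

Answer: 38,86,93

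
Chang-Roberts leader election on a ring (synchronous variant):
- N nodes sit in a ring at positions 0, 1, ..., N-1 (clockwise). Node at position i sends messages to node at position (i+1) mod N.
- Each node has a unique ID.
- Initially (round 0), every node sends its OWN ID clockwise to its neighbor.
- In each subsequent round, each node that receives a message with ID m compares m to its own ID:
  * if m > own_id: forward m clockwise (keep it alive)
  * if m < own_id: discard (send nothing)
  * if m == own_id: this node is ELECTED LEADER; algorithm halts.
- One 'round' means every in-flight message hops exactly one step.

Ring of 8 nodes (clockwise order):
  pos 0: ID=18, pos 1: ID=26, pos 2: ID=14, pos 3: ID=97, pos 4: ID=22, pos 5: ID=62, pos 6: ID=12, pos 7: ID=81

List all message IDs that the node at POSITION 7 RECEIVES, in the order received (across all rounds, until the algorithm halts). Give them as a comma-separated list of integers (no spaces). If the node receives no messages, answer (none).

Round 1: pos1(id26) recv 18: drop; pos2(id14) recv 26: fwd; pos3(id97) recv 14: drop; pos4(id22) recv 97: fwd; pos5(id62) recv 22: drop; pos6(id12) recv 62: fwd; pos7(id81) recv 12: drop; pos0(id18) recv 81: fwd
Round 2: pos3(id97) recv 26: drop; pos5(id62) recv 97: fwd; pos7(id81) recv 62: drop; pos1(id26) recv 81: fwd
Round 3: pos6(id12) recv 97: fwd; pos2(id14) recv 81: fwd
Round 4: pos7(id81) recv 97: fwd; pos3(id97) recv 81: drop
Round 5: pos0(id18) recv 97: fwd
Round 6: pos1(id26) recv 97: fwd
Round 7: pos2(id14) recv 97: fwd
Round 8: pos3(id97) recv 97: ELECTED

Answer: 12,62,97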